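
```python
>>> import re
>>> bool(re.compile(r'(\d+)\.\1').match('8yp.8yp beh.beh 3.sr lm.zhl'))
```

False

`\1` has to match the exact text group 1 already captured.
`re.match` only tries the pattern at the start of the string.
Here the string doesn't start with a match, so the call returns None, and `bool(None)` is False.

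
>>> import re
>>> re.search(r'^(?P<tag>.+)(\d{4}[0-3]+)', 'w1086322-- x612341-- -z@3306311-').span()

This matches anchored at the start of the string; then one or more of any character (captured as 'tag'); then exactly 4 of a digit, then one or more of a character in [0-3] (captured).
`re.search` scans for the first position where the pattern succeeds.
The match spans [0:31] → 'w1086322-- x612341-- -z@3306311'.
Captured: group 1 = 'w1086322-- x612341-- -z@33', group 2 = '06311'.

(0, 31)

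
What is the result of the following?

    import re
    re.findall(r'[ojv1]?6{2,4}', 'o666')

The pattern matches optionally one of [ojv1]; then 2 to 4 of a literal '6'.
Scanning left to right: at [0:4] → 'o666'.
No capturing groups, so `findall` returns the 1 full match string.

['o666']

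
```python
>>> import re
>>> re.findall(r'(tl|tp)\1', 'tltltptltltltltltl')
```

['tl', 'tl', 'tl', 'tl']

`\1` is not a pattern — it's the concrete string captured by group 1, re-applied verbatim.
Walking the string: at [0:4] match 'tltl', group 1 = 'tl'; at [6:10] match 'tltl', group 1 = 'tl'; at [10:14] match 'tltl', group 1 = 'tl'; at [14:18] match 'tltl', group 1 = 'tl'.
`findall` collects group 1 from each match (4 total).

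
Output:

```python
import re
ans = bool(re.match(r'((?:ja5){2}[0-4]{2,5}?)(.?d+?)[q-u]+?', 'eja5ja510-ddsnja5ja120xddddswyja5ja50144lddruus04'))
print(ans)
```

Pattern: the literal 'ja5' repeated 2 times, then 2 to 5 of a character in [0-4] (lazy) (captured); then optionally any character, then one or more of the literal 'd' (lazy) (captured); then one or more of a character in [q-u] (lazy).
`match` is anchored at position 0; if the pattern doesn't fit there, it returns None.
Here the string doesn't start with a match, so the call returns None, and `bool(None)` is False.

False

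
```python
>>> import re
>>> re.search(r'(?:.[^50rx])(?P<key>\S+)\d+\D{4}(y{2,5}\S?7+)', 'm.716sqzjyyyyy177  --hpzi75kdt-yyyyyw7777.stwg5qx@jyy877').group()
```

'm.716sqzjyyyyy177'

Pattern: any character, then any character except [50rx] (non-capturing group); then one or more of a non-whitespace character (captured as 'key'); then one or more of a digit, then exactly 4 of a non-digit; then 2 to 5 of a literal 'y', then optionally a non-whitespace character, then one or more of a literal '7' (captured).
`search` walks the string left to right and returns the first match it finds.
The match spans [0:17] → 'm.716sqzjyyyyy177'.
Captured: group 1 = '71', group 2 = 'yyyyy177'.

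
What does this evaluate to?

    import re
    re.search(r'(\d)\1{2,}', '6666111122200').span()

After group 1 captures some text, `\1` only succeeds where that same text appears again.
`re.search` tries every starting position until one works.
The match spans [0:4] → '6666'.
Captured: group 1 = '6'.

(0, 4)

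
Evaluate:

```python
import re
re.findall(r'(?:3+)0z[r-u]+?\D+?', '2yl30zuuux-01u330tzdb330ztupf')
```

['30zuu', '330ztu']

The pattern matches one or more of a literal '3' (non-capturing group); then the literal '0z', then one or more of a character in [r-u] (lazy), then one or more of a non-digit (lazy).
Scanning left to right: at [3:8] → '30zuu'; at [21:27] → '330ztu'.
`findall` yields the raw match text (2 of them) because the pattern has no groups.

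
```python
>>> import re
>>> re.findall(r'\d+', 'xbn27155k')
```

['27155']

Pattern: one or more of a digit.
Scanning left to right: at [3:8] → '27155'.
`findall` yields the raw match text (1 of them) because the pattern has no groups.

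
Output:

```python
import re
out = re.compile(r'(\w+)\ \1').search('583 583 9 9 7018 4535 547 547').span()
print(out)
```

`\1` is not a pattern — it's the concrete string captured by group 1, re-applied verbatim.
`search` walks the string left to right and returns the first match it finds.
The match spans [0:7] → '583 583'.
Captured: group 1 = '583'.

(0, 7)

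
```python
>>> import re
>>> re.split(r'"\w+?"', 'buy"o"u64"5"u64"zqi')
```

Matches to split on: at [3:6] → '"o"'; at [9:12] → '"5"'.
Each match becomes a cut point; 3 segments remain.

['buy', 'u64', 'u64"zqi']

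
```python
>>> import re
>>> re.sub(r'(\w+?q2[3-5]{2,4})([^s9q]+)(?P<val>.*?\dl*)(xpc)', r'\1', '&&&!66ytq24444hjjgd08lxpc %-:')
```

'&&&!66ytq24444 %-:'

Pattern: one or more of a word character (lazy), then the literal 'q2', then 2 to 4 of a character in [3-5] (captured); then one or more of any character except [s9q] (captured); then zero or more of any character (lazy), then a digit, then zero or more of the literal 'l' (captured as 'val'); then the literal 'xp', then a literal 'c' (captured).
Matches: at [4:25] → '66ytq24444hjjgd08lxpc'.
`\1` in the replacement pulls in group 1's text for each match.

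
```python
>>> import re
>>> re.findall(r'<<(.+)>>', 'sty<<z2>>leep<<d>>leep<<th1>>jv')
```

One capturing group, so `findall` returns just the captured substring from the one match — 1 in all.

['z2>>leep<<d>>leep<<th1']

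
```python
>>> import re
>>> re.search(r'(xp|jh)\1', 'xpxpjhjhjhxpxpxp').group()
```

'xpxp'

A backreference is literal: `\1` must see the identical characters the first group matched.
`re.search` scans for the first position where the pattern succeeds.
The match spans [0:4] → 'xpxp'.
Captured: group 1 = 'xp'.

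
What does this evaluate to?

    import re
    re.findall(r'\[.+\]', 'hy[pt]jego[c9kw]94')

['[pt]jego[c9kw]']

Matches: at [2:16] → '[pt]jego[c9kw]'.
Since nothing is captured, `findall` lists the 1 matched substring directly.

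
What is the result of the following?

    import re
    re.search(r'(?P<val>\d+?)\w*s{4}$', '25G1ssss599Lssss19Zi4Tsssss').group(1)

'2'

This matches one or more of a digit (lazy) (captured as 'val'); then zero or more of a word character, then exactly 4 of a literal 's'; then anchored at the end.
Lazy quantifiers expand one character at a time until the remainder of the pattern can match.
`re.search` tries every starting position until one works.
The match spans [0:27] → '25G1ssss599Lssss19Zi4Tsssss'.
Captured: group 1 = '2'.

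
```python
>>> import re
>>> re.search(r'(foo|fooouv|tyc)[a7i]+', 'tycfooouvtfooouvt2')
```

None

Unlike `match`, `search` isn't anchored — it looks for the pattern anywhere in the string.
Here no position works, so the call returns None.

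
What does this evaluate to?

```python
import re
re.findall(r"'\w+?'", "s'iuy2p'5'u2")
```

["'iuy2p'"]

Scanning left to right: at [1:8] → "'iuy2p'".
`findall` yields the raw match text (1 of them) because the pattern has no groups.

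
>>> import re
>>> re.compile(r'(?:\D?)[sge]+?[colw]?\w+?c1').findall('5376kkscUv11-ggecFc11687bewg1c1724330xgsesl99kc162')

['-ggecFc1', 'bewg1c1', 'xgsesl99kc1']

The pattern matches optionally a non-digit (non-capturing group); then one or more of one of [sge] (lazy), then optionally one of [colw]; then one or more of a word character (lazy), then the literal 'c1'.
The `?` after the quantifier makes it lazy — it takes as little as possible before letting the rest of the pattern try.
Matches: at [12:20] → '-ggecFc1'; at [24:31] → 'bewg1c1'; at [37:48] → 'xgsesl99kc1'.
With no groups in the pattern, `findall` gives back each whole match — 3 here.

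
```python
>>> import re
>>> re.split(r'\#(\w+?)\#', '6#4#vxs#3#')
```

`re.split` interleaves the captured-group text with the surrounding fragments.

['6', '4', 'vxs', '3', '']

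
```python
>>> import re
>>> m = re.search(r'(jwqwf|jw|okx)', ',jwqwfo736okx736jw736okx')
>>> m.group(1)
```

'jwqwf'

The regex engine tests alternatives in the order written; an earlier branch that matches wins even if a later one would match more.
`re.search` scans for the first position where the pattern succeeds.
The match spans [1:6] → 'jwqwf'.
Captured: group 1 = 'jwqwf'.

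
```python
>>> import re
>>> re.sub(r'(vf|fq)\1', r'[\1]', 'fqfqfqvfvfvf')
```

The backreference `\1` re-matches whatever the first group consumed, character for character.
Matches: at [0:4] → 'fqfq'; at [6:10] → 'vfvf'.
`\1` in the replacement pulls in group 1's text for each match.

'[fq]fq[vf]vf'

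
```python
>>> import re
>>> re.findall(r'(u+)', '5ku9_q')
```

['u']

The pattern matches one or more of a literal 'u' (captured).
Scanning left to right: at [2:3] match 'u', group 1 = 'u'.
`findall` collects group 1 from the one match (1 total).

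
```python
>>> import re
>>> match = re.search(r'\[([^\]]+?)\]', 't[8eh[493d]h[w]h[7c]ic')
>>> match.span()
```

(1, 11)

`re.search` tries every starting position until one works.
The match spans [1:11] → '[8eh[493d]'.
Captured: group 1 = '8eh[493d'.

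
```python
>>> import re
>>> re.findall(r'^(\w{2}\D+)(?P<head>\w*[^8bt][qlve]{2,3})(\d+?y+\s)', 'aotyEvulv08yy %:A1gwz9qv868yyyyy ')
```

The pattern matches anchored at the start of the string; then exactly 2 of a word character, then one or more of a non-digit (captured); then zero or more of a word character, then any character except [8bt], then 2 to 3 of one of [qlve] (captured as 'head'); then one or more of a digit (lazy), then one or more of a literal 'y', then whitespace (captured).
Walking the string: at [0:14] match 'aotyEvulv08yy ', groups = ('aotyEv', 'ulv', '08yy ').
With 3 capturing groups, `findall` returns a 3-tuple per match.

[('aotyEv', 'ulv', '08yy ')]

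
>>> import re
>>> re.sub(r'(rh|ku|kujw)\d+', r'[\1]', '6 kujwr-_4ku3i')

'6 kujwr-_4[ku]i'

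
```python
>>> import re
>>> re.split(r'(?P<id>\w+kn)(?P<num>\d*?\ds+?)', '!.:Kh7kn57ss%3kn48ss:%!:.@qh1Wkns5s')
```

['!.:', 'Kh7kn', '57s', 's%', '3kn', '48s', 's:%!:.@qh1Wkns5s']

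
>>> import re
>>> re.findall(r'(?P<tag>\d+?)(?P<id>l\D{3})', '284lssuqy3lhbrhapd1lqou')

The pattern matches one or more of a digit (lazy) (captured as 'tag'); then the literal 'l', then exactly 3 of a non-digit (captured as 'id').
Scanning left to right: at [0:7] match '284lssu', groups = ('284', 'lssu'); at [9:14] match '3lhbr', groups = ('3', 'lhbr'); at [18:23] match '1lqou', groups = ('1', 'lqou').
With 2 capturing groups, `findall` returns a 2-tuple per match.

[('284', 'lssu'), ('3', 'lhbr'), ('1', 'lqou')]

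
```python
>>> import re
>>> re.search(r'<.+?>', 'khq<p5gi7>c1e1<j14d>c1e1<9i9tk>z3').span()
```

`re.search` scans for the first position where the pattern succeeds.
The match spans [3:10] → '<p5gi7>'.

(3, 10)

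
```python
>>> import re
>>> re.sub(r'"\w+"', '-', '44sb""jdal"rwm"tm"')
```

`sub` substitutes '-' at each match site.

'44sb"-rwm-'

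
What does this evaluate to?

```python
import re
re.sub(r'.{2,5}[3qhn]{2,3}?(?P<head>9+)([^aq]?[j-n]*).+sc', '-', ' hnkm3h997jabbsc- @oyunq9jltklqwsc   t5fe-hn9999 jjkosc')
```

'-'

This matches 2 to 5 of any character, then 2 to 3 of one of [3qhn] (lazy); then one or more of a literal '9' (captured as 'head'); then optionally any character except [aq], then zero or more of a character in [j-n] (captured); then one or more of any character, then the literal 'sc'.
`sub` substitutes '-' at each match site.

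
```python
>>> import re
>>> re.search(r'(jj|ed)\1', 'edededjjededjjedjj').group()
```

The backreference `\1` re-matches whatever the first group consumed, character for character.
Unlike `match`, `search` isn't anchored — it looks for the pattern anywhere in the string.
The match spans [0:4] → 'eded'.
Captured: group 1 = 'ed'.

'eded'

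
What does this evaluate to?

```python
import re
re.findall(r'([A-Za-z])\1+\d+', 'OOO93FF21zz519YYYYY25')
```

['O', 'F', 'z', 'Y']

`\1` has to match the exact text group 1 already captured.
Scanning left to right: at [0:5] match 'OOO93', group 1 = 'O'; at [5:9] match 'FF21', group 1 = 'F'; at [9:14] match 'zz519', group 1 = 'z'; at [14:21] match 'YYYYY25', group 1 = 'Y'.
Because there's exactly one group, `findall` drops the full match and keeps group 1 from each hit.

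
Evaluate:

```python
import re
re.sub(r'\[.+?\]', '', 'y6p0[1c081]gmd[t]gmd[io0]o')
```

'y6p0gmdgmdo'

Matches: at [4:11] → '[1c081]'; at [14:17] → '[t]'; at [20:25] → '[io0]'.
Every occurrence is swapped for ''.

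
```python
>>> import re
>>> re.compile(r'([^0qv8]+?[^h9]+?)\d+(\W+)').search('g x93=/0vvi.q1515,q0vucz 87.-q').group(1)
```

'g x'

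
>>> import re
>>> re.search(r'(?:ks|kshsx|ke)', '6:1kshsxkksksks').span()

(3, 5)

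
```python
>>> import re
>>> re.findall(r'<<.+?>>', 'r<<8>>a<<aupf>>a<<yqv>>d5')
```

['<<8>>', '<<aupf>>', '<<yqv>>']

Scanning left to right: at [1:6] → '<<8>>'; at [7:15] → '<<aupf>>'; at [16:23] → '<<yqv>>'.
With no groups in the pattern, `findall` gives back each whole match — 3 here.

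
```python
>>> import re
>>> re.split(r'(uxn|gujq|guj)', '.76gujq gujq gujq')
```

['.76', 'gujq', ' ', 'gujq', ' ', 'gujq', '']

Alternation isn't longest-match — the leftmost alternative that fits at this position is chosen.
Matches to split on: at [3:7] → 'gujq'; at [8:12] → 'gujq'; at [13:17] → 'gujq'.
Because the pattern has a capturing group, `split` also inserts each captured text between the pieces.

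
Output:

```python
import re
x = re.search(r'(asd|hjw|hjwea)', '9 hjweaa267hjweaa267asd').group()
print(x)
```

Alternation tries branches left to right and keeps the first one that lets the overall match succeed at that position.
The match spans [2:5] → 'hjw'.

hjw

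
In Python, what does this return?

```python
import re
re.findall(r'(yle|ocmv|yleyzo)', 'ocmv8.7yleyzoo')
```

`|` is ordered: at each position the engine commits to the first alternative that works.
With a single group, `findall` returns only what that group captured — 2 items.

['ocmv', 'yle']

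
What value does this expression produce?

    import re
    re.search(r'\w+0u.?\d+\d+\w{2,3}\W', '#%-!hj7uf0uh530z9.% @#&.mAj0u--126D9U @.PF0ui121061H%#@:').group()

Pattern: one or more of a word character, then the literal '0u', then optionally any character; then one or more of a digit, then one or more of a digit; then 2 to 3 of a word character, then a non-word character.
Unlike `match`, `search` isn't anchored — it looks for the pattern anywhere in the string.
The match spans [4:18] → 'hj7uf0uh530z9.'.

'hj7uf0uh530z9.'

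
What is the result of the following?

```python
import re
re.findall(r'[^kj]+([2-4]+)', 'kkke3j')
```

This matches one or more of any character except [kj]; then one or more of a character in [2-4] (captured).
Scanning left to right: at [3:5] match 'e3', group 1 = '3'.
One capturing group, so `findall` returns just the captured substring from the one match — 1 in all.

['3']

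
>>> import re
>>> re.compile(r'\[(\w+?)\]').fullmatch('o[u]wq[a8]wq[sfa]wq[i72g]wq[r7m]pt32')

None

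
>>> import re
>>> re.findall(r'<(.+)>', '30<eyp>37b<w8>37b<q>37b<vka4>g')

Matches: at [2:29] match '<eyp>37b<w8>37b<q>37b<vka4>', group 1 = 'eyp>37b<w8>37b<q>37b<vka4'.
`findall` collects group 1 from the one match (1 total).

['eyp>37b<w8>37b<q>37b<vka4']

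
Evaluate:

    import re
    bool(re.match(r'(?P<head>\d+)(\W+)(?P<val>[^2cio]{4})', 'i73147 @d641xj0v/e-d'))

`re.match` only tries the pattern at the start of the string.
Here the string doesn't start with a match, so the call returns None, and `bool(None)` is False.

False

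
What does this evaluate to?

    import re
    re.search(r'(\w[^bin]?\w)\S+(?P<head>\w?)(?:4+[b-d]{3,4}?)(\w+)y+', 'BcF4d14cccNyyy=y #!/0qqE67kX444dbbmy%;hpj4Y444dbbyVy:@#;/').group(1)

'BcF'

The match spans [0:14] → 'BcF4d14cccNyyy'.
Captured: group 1 = 'BcF', group 2 = '', group 3 = 'Nyy'.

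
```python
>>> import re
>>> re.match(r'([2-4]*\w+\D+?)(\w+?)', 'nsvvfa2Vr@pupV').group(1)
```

The match spans [0:11] → 'nsvvfa2Vr@p'.
Captured: group 1 = 'nsvvfa2Vr@', group 2 = 'p'.

'nsvvfa2Vr@'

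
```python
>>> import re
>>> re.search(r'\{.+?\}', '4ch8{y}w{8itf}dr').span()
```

The `?` after the quantifier makes it lazy — it takes as little as possible before letting the rest of the pattern try.
`re.search` scans for the first position where the pattern succeeds.
The match spans [4:7] → '{y}'.

(4, 7)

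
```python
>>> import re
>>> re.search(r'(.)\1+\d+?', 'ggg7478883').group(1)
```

'g'

`\1` has to match the exact text group 1 already captured.
`search` walks the string left to right and returns the first match it finds.
The match spans [0:4] → 'ggg7'.
Captured: group 1 = 'g'.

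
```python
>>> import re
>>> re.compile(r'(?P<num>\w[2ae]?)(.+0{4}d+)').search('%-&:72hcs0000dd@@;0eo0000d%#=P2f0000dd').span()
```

The pattern matches a word character, then optionally one of [2ae] (captured as 'num'); then one or more of any character, then exactly 4 of the literal '0', then one or more of a literal 'd' (captured).
`re.search` tries every starting position until one works.
The match spans [4:38] → '72hcs0000dd@@;0eo0000d%#=P2f0000dd'.
Captured: group 1 = '72', group 2 = 'hcs0000dd@@;0eo0000d%#=P2f0000dd'.

(4, 38)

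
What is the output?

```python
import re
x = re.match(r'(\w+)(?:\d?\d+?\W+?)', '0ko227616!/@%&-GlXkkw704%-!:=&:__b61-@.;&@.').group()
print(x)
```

0ko227616!

`re.match` only tries the pattern at the start of the string.
The match spans [0:10] → '0ko227616!'.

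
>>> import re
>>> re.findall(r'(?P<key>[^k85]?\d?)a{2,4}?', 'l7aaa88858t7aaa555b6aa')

The pattern matches optionally any character except [k85], then optionally a digit (captured as 'key'); then 2 to 4 of a literal 'a' (lazy).
Walking the string: at [0:4] match 'l7aa', group 1 = 'l7'; at [10:14] match 't7aa', group 1 = 't7'; at [18:22] match 'b6aa', group 1 = 'b6'.
One capturing group, so `findall` returns just the captured substring from each match — 3 in all.

['l7', 't7', 'b6']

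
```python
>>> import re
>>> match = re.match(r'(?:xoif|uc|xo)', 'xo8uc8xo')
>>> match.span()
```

(0, 2)

`match` is anchored at position 0; if the pattern doesn't fit there, it returns None.
The match spans [0:2] → 'xo'.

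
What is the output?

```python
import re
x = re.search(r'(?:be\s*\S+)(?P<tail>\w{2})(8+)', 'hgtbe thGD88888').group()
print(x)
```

be thGD88888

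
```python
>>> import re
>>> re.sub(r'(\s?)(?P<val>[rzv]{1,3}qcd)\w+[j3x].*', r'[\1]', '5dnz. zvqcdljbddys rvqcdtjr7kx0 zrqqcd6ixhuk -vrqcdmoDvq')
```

'5dnz.[ ]'

Each match is replaced using the text its own group 1 captured.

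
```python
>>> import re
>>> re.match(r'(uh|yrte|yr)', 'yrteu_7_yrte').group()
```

`re.match` only tries the pattern at the start of the string.
The match spans [0:4] → 'yrte'.

'yrte'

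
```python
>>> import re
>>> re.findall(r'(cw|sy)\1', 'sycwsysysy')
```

['sy']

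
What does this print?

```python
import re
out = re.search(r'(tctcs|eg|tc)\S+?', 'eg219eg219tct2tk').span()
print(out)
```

`re.search` tries every starting position until one works.
The match spans [0:3] → 'eg2'.
Captured: group 1 = 'eg'.

(0, 3)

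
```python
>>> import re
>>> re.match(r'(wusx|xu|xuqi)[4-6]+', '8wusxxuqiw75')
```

None

`match` is anchored at position 0; if the pattern doesn't fit there, it returns None.
Here the string doesn't start with a match, so the call returns None.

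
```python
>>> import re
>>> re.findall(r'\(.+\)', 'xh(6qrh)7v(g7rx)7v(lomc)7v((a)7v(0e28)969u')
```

['(6qrh)7v(g7rx)7v(lomc)7v((a)7v(0e28)']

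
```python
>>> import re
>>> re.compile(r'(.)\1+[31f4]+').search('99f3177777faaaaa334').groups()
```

A backreference is literal: `\1` must see the identical characters the first group matched.
Unlike `match`, `search` isn't anchored — it looks for the pattern anywhere in the string.
The match spans [0:5] → '99f31'.
Captured: group 1 = '9'.

('9',)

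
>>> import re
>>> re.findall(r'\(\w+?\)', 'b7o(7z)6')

['(7z)']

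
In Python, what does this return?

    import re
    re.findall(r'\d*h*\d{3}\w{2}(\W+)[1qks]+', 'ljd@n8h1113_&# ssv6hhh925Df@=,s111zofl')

`findall` collects group 1 from each match (2 total).

['&# ', '@=,']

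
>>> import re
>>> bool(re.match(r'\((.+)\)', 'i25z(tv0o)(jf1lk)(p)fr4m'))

With `match`, the pattern is implicitly anchored at the beginning.
Here the pattern fails at index 0, so the call returns None, and `bool(None)` is False.

False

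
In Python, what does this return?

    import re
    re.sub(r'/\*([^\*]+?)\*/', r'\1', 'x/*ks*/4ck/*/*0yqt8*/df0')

Matches: at [1:7] → '/*ks*/'; at [12:21] → '/*0yqt8*/'.
Each match is replaced using the text its own group 1 captured.

'xks4ck/*0yqt8df0'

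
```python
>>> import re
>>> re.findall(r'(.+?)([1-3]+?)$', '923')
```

2 groups means the one result is a tuple of 2 captured strings — 1 here.

[('9', '23')]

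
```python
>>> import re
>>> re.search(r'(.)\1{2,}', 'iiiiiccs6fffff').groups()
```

('i',)

The backreference `\1` re-matches whatever the first group consumed, character for character.
Unlike `match`, `search` isn't anchored — it looks for the pattern anywhere in the string.
The match spans [0:5] → 'iiiii'.
Captured: group 1 = 'i'.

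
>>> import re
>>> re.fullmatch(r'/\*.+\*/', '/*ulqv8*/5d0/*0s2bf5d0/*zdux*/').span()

(0, 30)

`re.fullmatch` is like wrapping the pattern in `^…$` (in single-line mode).
The match spans [0:30] → '/*ulqv8*/5d0/*0s2bf5d0/*zdux*/'.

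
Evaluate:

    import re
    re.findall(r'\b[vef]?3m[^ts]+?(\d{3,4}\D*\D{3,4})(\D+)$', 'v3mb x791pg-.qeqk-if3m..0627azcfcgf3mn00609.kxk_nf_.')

The pattern matches a word boundary (`\b`, zero-width); then optionally one of [vef], then the literal '3m', then one or more of any character except [ts] (lazy); then 3 to 4 of a digit, then zero or more of a non-digit, then 3 to 4 of a non-digit (captured); then one or more of a non-digit (captured); then anchored at the end.
Because the quantifier is non-greedy, it stops expanding at the earliest point where the rest of the pattern can succeed.
Matches: at [0:52] match 'v3mb x791pg-.qeqk-if3m..0627azcfcgf3mn00609.kxk_nf_.', groups = ('0609.kxk_nf_', '.').
`findall` packs the 2 group values into a tuple for every match.

[('0609.kxk_nf_', '.')]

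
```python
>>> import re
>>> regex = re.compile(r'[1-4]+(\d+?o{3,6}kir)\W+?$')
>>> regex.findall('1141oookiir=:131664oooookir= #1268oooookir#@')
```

['68oooookir']

Because there's exactly one group, `findall` drops the full match and keeps group 1 from the one hit.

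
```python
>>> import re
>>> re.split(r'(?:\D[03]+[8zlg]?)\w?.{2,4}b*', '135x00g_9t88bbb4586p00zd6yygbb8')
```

The pattern matches a non-digit, then one or more of one of [03], then optionally one of [8zlg] (non-capturing group); then optionally a word character, then 2 to 4 of any character, then zero or more of the literal 'b'.
Matches to split on: at [3:15] → 'x00g_9t88bbb'; at [19:30] → 'p00zd6yygbb'.
Each match becomes a cut point; 3 segments remain.

['135', '4586', '8']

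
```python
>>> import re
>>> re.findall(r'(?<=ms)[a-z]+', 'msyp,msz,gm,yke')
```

Lookahead/lookbehind check context without consuming it, so the matched span excludes the asserted characters.
Scanning left to right: at [2:4] → 'yp'; at [7:8] → 'z'.
Since nothing is captured, `findall` lists the 2 matched substrings directly.

['yp', 'z']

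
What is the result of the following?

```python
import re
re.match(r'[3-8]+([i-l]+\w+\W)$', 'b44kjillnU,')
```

None

`re.match` only tries the pattern at the start of the string.
Here the pattern fails at index 0, so the call returns None.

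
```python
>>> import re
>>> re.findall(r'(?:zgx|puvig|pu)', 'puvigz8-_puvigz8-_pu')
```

['puvig', 'puvig', 'pu']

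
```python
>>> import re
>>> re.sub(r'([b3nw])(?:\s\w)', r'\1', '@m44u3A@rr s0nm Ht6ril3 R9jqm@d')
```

This matches one of [b3nw] (captured); then whitespace, then a word character (non-capturing group).
Matches: at [22:25] → '3 R'.
Each match is replaced using the text its own group 1 captured.

'@m44u3A@rr s0nm Ht6ril39jqm@d'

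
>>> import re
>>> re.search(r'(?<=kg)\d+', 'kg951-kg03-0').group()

Lookahead/lookbehind check context without consuming it, so the matched span excludes the asserted characters.
`re.search` tries every starting position until one works.
The match spans [2:5] → '951'.

'951'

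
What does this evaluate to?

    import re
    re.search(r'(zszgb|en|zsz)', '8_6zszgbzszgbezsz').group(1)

'zszgb'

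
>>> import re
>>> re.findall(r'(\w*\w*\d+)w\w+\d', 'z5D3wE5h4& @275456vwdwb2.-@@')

['z5D3']

The pattern matches zero or more of a word character, then zero or more of a word character, then one or more of a digit (captured); then the literal 'w', then one or more of a word character, then a digit.
Walking the string: at [0:9] match 'z5D3wE5h4', group 1 = 'z5D3'.
One capturing group, so `findall` returns just the captured substring from the one match — 1 in all.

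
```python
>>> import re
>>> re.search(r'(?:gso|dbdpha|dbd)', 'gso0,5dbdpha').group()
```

'gso'

Unlike `match`, `search` isn't anchored — it looks for the pattern anywhere in the string.
The match spans [0:3] → 'gso'.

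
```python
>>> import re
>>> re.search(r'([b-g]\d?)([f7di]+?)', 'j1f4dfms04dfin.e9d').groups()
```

Pattern: a character in [b-g], then optionally a digit (captured); then one or more of one of [f7di] (lazy) (captured).
A non-greedy quantifier consumes as few characters as it can — just enough that the remainder of the pattern still matches from where it stops; whatever follows it matches normally.
Unlike `match`, `search` isn't anchored — it looks for the pattern anywhere in the string.
The match spans [2:5] → 'f4d'.
Captured: group 1 = 'f4', group 2 = 'd'.

('f4', 'd')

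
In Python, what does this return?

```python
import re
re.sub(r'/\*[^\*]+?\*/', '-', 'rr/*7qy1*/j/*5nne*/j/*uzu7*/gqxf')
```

'rr-j-j-gqxf'

Every occurrence is swapped for '-'.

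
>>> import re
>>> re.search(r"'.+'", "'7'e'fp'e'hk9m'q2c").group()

"'7'e'fp'e'hk9m'"

The match spans [0:15] → "'7'e'fp'e'hk9m'".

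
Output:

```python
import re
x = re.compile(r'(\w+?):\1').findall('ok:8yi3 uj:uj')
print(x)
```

The backreference `\1` re-matches whatever the first group consumed, character for character.
Scanning left to right: at [8:13] match 'uj:uj', group 1 = 'uj'.
`findall` collects group 1 from the one match (1 total).

['uj']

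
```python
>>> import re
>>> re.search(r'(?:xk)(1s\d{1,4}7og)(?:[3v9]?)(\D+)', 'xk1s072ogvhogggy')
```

This matches the literal 'x', then the literal 'k' (non-capturing group); then the literal '1s', then 1 to 4 of a digit, then the literal '7og' (captured); then optionally one of [3v9] (non-capturing group); then one or more of a non-digit (captured).
`search` walks the string left to right and returns the first match it finds.
Here the pattern never matches, so the call returns None.

None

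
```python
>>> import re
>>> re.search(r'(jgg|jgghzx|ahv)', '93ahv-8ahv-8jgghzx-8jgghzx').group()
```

'ahv'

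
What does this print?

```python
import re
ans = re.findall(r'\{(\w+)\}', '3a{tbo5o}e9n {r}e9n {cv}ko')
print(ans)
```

Walking the string: at [2:9] match '{tbo5o}', group 1 = 'tbo5o'; at [13:16] match '{r}', group 1 = 'r'; at [20:24] match '{cv}', group 1 = 'cv'.
Because there's exactly one group, `findall` drops the full match and keeps group 1 from each hit.

['tbo5o', 'r', 'cv']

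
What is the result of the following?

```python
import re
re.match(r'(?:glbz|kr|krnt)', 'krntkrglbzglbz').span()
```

(0, 2)

Branches in `(...|...)` are attempted left-to-right; the first branch that allows the whole pattern to succeed is taken.
`re.match` only tries the pattern at the start of the string.
The match spans [0:2] → 'kr'.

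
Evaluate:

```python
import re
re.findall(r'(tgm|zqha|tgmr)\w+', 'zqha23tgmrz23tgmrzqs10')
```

['zqha']

With a single group, `findall` returns only what that group captured — 1 item.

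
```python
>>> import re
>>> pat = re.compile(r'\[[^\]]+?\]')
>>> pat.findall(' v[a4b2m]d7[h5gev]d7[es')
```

['[a4b2m]', '[h5gev]']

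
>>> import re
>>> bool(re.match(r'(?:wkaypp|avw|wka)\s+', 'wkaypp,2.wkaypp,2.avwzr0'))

`re.match` won't scan ahead — the pattern has to work from the very first character.
Here position 0 doesn't satisfy it, so the call returns None, and `bool(None)` is False.

False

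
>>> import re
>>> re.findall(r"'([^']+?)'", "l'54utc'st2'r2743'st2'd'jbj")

['54utc', 'r2743', 'd']

With a single group, `findall` returns only what that group captured — 3 items.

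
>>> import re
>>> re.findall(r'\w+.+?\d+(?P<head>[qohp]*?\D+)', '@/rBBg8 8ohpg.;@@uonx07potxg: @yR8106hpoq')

Pattern: one or more of a word character, then one or more of any character (lazy); then one or more of a digit; then zero or more of one of [qohp] (lazy), then one or more of a non-digit (captured as 'head').
Matches: at [2:21] match 'rBBg8 8ohpg.;@@uonx', group 1 = 'ohpg.;@@uonx'; at [21:41] match '07potxg: @yR8106hpoq', group 1 = 'hpoq'.
One capturing group, so `findall` returns just the captured substring from each match — 2 in all.

['ohpg.;@@uonx', 'hpoq']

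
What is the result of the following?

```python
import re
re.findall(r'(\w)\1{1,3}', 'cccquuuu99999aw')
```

['c', 'u', '9']

`\1` is not a pattern — it's the concrete string captured by group 1, re-applied verbatim.
Because there's exactly one group, `findall` drops the full match and keeps group 1 from each hit.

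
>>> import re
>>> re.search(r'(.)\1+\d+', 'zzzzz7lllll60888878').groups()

`\1` is not a pattern — it's the concrete string captured by group 1, re-applied verbatim.
`re.search` scans for the first position where the pattern succeeds.
The match spans [0:6] → 'zzzzz7'.
Captured: group 1 = 'z'.

('z',)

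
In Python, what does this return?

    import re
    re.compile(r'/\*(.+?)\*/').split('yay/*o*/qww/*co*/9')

With a capturing group present, the delimiter's captured portion is kept in the result list.

['yay', 'o', 'qww', 'co', '9']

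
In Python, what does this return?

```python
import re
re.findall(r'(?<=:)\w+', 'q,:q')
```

['q']

The `(?=…)`/`(?<=…)` assertion just peeks at neighbouring text; it doesn't advance the match position.
Scanning left to right: at [3:4] → 'q'.
With no groups in the pattern, `findall` gives back each whole match — 1 here.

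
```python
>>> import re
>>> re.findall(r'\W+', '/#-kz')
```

['/#-']

Pattern: one or more of a non-word character.
Walking the string: at [0:3] → '/#-'.
No capturing groups, so `findall` returns the 1 full match string.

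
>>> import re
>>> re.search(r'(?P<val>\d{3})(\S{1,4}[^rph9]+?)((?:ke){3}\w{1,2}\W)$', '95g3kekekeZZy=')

None

This matches exactly 3 of a digit (captured as 'val'); then 1 to 4 of a non-whitespace character, then one or more of any character except [rph9] (lazy) (captured); then the literal 'ke' repeated 3 times, then 1 to 2 of a word character, then a non-word character (captured); then anchored at the end.
`search` walks the string left to right and returns the first match it finds.
Here no position works, so the call returns None.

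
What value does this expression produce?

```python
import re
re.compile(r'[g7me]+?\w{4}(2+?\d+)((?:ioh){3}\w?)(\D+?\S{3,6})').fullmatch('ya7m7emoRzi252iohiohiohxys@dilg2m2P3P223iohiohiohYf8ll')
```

`re.fullmatch` requires the pattern to consume the entire string.
Here there's no way to consume every character, so the call returns None.

None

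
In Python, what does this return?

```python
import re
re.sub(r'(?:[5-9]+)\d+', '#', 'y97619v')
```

'y#v'

Pattern: one or more of a character in [5-9] (non-capturing group); then one or more of a digit.
Matches: at [1:6] → '97619'.
`sub` substitutes '#' at each match site.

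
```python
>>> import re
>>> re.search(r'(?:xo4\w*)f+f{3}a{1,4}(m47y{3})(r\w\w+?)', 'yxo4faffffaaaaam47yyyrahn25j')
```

None

Pattern: the literal 'xo4', then zero or more of a word character (non-capturing group); then one or more of a literal 'f', then exactly 3 of a literal 'f', then 1 to 4 of a literal 'a'; then the literal 'm47', then exactly 3 of a literal 'y' (captured); then the literal 'r', then a word character, then one or more of a word character (lazy) (captured).
Here no position works, so the call returns None.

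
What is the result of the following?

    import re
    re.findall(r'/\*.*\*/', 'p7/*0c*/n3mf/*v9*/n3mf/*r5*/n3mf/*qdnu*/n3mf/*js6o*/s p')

['/*0c*/n3mf/*v9*/n3mf/*r5*/n3mf/*qdnu*/n3mf/*js6o*/']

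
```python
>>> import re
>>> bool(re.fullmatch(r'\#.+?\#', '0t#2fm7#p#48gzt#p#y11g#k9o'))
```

`fullmatch` succeeds only if the pattern covers the string from start to end.
Here there's no way to consume every character, so the call returns None, and `bool(None)` is False.

False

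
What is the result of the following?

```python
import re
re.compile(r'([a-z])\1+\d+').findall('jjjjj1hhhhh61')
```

['j', 'h']

`\1` is not a pattern — it's the concrete string captured by group 1, re-applied verbatim.
Matches: at [0:6] match 'jjjjj1', group 1 = 'j'; at [6:13] match 'hhhhh61', group 1 = 'h'.
`findall` collects group 1 from each match (2 total).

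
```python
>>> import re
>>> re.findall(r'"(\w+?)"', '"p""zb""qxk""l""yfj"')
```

['p', 'zb', 'qxk', 'l', 'yfj']

`findall` collects group 1 from each match (5 total).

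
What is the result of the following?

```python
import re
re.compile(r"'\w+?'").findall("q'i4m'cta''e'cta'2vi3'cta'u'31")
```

Scanning left to right: at [1:6] → "'i4m'"; at [10:13] → "'e'"; at [16:22] → "'2vi3'"; at [25:28] → "'u'".
With no groups in the pattern, `findall` gives back each whole match — 4 here.

["'i4m'", "'e'", "'2vi3'", "'u'"]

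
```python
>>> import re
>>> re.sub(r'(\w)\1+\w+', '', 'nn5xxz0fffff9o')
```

''

After group 1 captures some text, `\1` only succeeds where that same text appears again.
Matches: at [0:14] → 'nn5xxz0fffff9o'.
`sub` substitutes '' at each match site.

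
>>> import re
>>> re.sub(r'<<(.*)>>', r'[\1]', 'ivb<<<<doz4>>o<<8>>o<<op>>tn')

Matches: at [3:26] → '<<<<doz4>>o<<8>>o<<op>>'.
`\1` in the replacement pulls in group 1's text for each match.

'ivb[<<doz4>>o<<8>>o<<op]tn'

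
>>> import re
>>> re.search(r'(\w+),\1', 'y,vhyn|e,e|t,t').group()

'e,e'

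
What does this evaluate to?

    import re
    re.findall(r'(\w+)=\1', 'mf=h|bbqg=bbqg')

['bbqg']

`\1` has to match the exact text group 1 already captured.
Matches: at [5:14] match 'bbqg=bbqg', group 1 = 'bbqg'.
Because there's exactly one group, `findall` drops the full match and keeps group 1 from the one hit.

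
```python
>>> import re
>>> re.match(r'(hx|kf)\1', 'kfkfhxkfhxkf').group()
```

'kfkf'

`match` is anchored at position 0; if the pattern doesn't fit there, it returns None.
The match spans [0:4] → 'kfkf'.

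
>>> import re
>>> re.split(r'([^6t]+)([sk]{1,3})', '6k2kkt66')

['6', 'k2k', 'k', 't66']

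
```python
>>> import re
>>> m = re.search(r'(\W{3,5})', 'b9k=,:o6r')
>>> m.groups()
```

('=,:',)

This matches 3 to 5 of a non-word character (captured).
`re.search` tries every starting position until one works.
The match spans [3:6] → '=,:'.
Captured: group 1 = '=,:'.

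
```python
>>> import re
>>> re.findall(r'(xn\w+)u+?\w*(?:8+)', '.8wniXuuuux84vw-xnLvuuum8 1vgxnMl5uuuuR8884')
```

['xnLvuu', 'xnMl5uuu']

One capturing group, so `findall` returns just the captured substring from each match — 2 in all.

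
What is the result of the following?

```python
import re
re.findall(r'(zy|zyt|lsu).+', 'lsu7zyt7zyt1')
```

Walking the string: at [0:12] match 'lsu7zyt7zyt1', group 1 = 'lsu'.
Because there's exactly one group, `findall` drops the full match and keeps group 1 from the one hit.

['lsu']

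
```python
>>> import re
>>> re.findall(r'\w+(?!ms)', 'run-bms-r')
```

The negative lookaround is zero-width — it rules out positions where the adjacent text would match, without consuming anything.
No capturing groups, so `findall` returns the 3 full match strings.

['run', 'bms', 'r']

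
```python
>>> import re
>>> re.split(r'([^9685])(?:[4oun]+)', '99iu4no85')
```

This matches any character except [9685] (captured); then one or more of one of [4oun] (non-capturing group).
Matches to split on: at [2:7] → 'iu4no'.
Because the pattern has a capturing group, `split` also inserts each captured text between the pieces.

['99', 'i', '85']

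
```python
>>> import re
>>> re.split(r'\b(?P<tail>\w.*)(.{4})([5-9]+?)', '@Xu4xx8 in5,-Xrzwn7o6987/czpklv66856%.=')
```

['@', 'Xu4xx8 in5,-Xrzwn7o6987/czpklv', '6685', '6', '%.=']

This matches a word boundary (`\b`, zero-width); then a word character, then zero or more of any character (captured as 'tail'); then exactly 4 of any character (captured); then one or more of a character in [5-9] (lazy) (captured).
Because the pattern has a capturing group, `split` also inserts each captured text between the pieces.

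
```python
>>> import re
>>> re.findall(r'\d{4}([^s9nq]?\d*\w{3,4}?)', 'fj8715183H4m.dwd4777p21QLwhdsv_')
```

['183H4m', 'p21QLw']

The pattern matches exactly 4 of a digit; then optionally any character except [s9nq], then zero or more of a digit, then 3 to 4 of a word character (lazy) (captured).
Walking the string: at [2:12] match '8715183H4m', group 1 = '183H4m'; at [16:26] match '4777p21QLw', group 1 = 'p21QLw'.
One capturing group, so `findall` returns just the captured substring from each match — 2 in all.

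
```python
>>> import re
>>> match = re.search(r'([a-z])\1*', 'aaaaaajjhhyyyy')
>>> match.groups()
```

('a',)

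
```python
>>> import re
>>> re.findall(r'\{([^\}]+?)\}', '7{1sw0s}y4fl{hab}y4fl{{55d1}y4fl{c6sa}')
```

['1sw0s', 'hab', '{55d1', 'c6sa']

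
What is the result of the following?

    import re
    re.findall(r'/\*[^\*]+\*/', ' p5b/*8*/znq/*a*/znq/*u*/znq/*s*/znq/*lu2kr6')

['/*8*/', '/*a*/', '/*u*/', '/*s*/']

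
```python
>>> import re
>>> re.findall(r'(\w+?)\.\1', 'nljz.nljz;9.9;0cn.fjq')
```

['nljz', '9']

After group 1 captures some text, `\1` only succeeds where that same text appears again.
Walking the string: at [0:9] match 'nljz.nljz', group 1 = 'nljz'; at [10:13] match '9.9', group 1 = '9'.
Because there's exactly one group, `findall` drops the full match and keeps group 1 from each hit.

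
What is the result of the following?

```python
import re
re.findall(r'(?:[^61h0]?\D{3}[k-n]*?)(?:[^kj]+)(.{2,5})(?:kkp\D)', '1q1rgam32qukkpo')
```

This matches optionally any character except [61h0], then exactly 3 of a non-digit, then zero or more of a character in [k-n] (lazy) (non-capturing group); then one or more of any character except [kj] (non-capturing group); then 2 to 5 of any character (captured); then the literal 'kkp', then a non-digit (non-capturing group).
Because there's exactly one group, `findall` drops the full match and keeps group 1 from the one hit.

['qu']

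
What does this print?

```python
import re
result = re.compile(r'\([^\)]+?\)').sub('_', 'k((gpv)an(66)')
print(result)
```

Matches: at [1:7] → '((gpv)'; at [9:13] → '(66)'.
`sub` substitutes '_' at each match site.

k_an_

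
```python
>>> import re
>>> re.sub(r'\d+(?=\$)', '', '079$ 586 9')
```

'$ 586 9'

Lookahead/lookbehind check context without consuming it, so the matched span excludes the asserted characters.
Matches: at [0:3] → '079'.
Every occurrence is swapped for ''.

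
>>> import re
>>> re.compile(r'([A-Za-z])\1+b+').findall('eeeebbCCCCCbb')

['e', 'C']

`\1` has to match the exact text group 1 already captured.
Matches: at [0:6] match 'eeeebb', group 1 = 'e'; at [6:13] match 'CCCCCbb', group 1 = 'C'.
Because there's exactly one group, `findall` drops the full match and keeps group 1 from each hit.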